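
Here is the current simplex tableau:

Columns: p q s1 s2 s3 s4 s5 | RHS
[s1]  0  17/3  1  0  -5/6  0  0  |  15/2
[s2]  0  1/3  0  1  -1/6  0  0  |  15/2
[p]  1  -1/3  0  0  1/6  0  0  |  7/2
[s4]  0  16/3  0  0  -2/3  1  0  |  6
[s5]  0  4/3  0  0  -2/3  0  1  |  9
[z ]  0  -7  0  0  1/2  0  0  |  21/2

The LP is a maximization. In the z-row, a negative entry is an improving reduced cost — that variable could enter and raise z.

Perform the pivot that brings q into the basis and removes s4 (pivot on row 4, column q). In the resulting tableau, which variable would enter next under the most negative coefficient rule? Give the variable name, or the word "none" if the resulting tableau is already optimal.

s3

Pivot element 16/3. New z-row = old z-row − (-7)·(row 4/(16/3)).
Updated z-row coefficients: p: 0, q: 0, s1: 0, s2: 0, s3: -3/8, s4: 21/16, s5: 0.
The most negative is -3/8 in column s3, so s3 would enter next.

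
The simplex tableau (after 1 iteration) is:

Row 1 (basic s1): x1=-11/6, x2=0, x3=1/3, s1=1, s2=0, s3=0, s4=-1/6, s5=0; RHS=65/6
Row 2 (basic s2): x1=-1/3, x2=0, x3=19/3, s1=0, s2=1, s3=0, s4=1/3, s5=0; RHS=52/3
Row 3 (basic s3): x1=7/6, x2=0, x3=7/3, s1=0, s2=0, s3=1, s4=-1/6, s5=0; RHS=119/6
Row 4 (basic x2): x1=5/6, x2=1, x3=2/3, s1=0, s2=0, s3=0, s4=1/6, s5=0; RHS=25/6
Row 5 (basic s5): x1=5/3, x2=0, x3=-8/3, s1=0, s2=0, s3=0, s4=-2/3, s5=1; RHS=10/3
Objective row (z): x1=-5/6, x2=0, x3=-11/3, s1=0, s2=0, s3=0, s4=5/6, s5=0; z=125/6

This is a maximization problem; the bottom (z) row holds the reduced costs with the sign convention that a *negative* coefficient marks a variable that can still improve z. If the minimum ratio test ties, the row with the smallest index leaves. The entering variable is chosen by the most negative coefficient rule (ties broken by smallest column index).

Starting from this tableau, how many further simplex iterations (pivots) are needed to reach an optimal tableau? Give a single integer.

2

pivot: x3 in, s2 out → z = 1173/38
pivot: x1 in, x2 out → z = 370/11
No improving column remains; optimal.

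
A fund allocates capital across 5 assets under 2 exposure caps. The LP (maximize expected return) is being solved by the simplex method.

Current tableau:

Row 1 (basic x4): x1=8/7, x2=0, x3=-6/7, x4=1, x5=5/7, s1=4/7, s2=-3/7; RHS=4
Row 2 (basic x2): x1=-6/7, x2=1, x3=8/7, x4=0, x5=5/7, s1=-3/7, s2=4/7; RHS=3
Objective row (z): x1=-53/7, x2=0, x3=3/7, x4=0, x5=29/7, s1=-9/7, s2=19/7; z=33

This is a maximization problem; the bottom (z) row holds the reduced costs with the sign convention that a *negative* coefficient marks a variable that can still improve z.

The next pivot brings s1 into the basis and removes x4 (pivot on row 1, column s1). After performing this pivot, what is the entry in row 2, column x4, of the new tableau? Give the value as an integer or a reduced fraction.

Pivot element is row 1, column s1: 4/7.
Normalize row 1: new (row 1, x4) = 1/(4/7) = 7/4.
row 2 ← row 2 − (-3/7)·(new row 1): 0 − (-3/7)·(7/4) = 3/4.

3/4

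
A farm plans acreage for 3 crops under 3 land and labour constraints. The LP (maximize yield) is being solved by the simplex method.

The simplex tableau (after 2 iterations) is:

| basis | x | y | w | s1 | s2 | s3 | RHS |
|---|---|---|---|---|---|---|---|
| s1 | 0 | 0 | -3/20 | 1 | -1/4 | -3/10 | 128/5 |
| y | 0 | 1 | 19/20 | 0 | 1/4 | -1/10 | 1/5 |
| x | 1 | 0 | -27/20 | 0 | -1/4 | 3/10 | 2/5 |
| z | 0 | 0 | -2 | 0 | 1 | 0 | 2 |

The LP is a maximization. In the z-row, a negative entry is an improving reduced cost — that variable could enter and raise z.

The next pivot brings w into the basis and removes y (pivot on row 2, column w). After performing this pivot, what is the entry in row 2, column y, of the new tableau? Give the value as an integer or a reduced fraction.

20/19

Pivot element is row 2, column w: 19/20.
Normalize row 2: new (row 2, y) = 1/(19/20) = 20/19.
Row 2 is the pivot row, so the entry is 20/19.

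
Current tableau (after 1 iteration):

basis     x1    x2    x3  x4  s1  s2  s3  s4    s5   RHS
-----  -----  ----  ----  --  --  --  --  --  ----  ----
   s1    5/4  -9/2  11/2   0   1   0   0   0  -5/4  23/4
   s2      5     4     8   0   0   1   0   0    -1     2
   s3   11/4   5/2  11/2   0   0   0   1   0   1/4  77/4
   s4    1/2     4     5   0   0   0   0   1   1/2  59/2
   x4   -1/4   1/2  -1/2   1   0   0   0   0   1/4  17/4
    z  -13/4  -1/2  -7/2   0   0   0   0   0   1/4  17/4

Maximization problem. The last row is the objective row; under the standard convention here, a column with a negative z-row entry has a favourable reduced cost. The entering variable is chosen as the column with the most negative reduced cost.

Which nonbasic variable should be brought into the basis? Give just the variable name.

Objective-row coefficients: x1: -13/4, x2: -1/2, x3: -7/2, x4: 0, s1: 0, s2: 0, s3: 0, s4: 0, s5: 1/4.
The most negative is -7/2 in column x3, so x3 enters.

x3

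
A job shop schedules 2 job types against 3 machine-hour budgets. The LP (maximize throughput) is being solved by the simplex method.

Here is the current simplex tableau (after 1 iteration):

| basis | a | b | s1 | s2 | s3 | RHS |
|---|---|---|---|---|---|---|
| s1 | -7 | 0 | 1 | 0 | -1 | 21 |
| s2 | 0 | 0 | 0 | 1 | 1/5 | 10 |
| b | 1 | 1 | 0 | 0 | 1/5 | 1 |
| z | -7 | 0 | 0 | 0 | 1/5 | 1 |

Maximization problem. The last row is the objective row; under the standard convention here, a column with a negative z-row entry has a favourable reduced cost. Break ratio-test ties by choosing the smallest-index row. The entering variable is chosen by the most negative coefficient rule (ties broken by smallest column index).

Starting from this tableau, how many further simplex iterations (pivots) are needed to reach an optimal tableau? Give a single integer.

pivot: a in, b out → z = 8
No improving column remains; optimal.

1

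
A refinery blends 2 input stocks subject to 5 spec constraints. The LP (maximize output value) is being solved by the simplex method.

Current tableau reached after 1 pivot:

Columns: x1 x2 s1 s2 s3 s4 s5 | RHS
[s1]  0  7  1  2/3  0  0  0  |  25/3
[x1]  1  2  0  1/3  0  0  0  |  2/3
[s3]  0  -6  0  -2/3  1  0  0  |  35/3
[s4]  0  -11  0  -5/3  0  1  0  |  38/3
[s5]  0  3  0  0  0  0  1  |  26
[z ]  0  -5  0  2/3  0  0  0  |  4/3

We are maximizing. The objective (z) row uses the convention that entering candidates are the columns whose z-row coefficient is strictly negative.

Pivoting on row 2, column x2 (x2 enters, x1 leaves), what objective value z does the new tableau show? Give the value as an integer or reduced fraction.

3

Minimum ratio for x2: (2/3)/2 = 1/3.
z changes by −(z-row coeff of x2)·ratio = −(-5)·(1/3) = 5/3.
New z = 4/3 + (5/3) = 3.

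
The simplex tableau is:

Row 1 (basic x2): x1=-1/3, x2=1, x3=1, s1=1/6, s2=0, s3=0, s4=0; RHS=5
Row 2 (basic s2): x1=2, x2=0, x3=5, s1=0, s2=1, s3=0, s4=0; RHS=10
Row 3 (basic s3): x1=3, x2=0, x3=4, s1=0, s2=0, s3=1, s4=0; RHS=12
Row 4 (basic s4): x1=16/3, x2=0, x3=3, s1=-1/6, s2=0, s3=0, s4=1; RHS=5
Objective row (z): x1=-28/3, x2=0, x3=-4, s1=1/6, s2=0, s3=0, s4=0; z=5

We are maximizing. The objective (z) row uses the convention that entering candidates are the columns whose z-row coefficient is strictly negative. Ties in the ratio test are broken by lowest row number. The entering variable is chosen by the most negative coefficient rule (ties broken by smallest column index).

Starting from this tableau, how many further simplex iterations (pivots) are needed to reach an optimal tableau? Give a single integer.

2

pivot: x1 in, s4 out → z = 55/4
pivot: s1 in, x2 out → z = 18
No improving column remains; optimal.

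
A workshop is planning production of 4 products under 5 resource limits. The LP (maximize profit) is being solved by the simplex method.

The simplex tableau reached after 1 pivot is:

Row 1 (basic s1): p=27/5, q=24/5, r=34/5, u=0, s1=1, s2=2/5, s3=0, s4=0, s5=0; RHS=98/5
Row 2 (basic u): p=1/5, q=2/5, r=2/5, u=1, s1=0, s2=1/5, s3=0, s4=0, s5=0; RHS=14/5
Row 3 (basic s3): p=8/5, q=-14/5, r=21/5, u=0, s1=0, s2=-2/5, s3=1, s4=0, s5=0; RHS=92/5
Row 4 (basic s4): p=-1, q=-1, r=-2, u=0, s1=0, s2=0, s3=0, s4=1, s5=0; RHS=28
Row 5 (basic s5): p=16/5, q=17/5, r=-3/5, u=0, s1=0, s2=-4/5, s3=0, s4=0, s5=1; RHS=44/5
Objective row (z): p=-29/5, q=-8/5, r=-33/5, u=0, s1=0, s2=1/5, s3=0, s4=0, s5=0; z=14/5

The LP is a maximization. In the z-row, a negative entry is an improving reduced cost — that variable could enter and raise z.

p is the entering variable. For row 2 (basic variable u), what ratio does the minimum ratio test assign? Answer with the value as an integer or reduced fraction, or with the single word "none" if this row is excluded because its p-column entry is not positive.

14

Ratio = RHS / (p entry) = (14/5) / (1/5) = 14.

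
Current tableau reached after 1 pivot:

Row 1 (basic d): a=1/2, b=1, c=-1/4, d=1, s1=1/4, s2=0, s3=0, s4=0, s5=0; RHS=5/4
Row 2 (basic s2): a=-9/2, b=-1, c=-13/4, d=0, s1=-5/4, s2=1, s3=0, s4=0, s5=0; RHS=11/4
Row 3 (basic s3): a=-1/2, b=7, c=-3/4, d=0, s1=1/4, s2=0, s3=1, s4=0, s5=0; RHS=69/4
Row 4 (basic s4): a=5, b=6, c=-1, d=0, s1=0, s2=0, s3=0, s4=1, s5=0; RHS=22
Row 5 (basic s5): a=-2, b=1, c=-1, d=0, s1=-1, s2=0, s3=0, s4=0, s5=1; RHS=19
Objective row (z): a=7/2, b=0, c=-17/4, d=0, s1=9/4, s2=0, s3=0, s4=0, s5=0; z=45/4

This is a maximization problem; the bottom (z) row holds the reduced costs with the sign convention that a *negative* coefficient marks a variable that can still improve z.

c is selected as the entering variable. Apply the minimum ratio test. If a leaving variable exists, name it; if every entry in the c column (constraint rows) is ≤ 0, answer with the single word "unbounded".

c-column entries: row 1: -1/4, row 2: -13/4, row 3: -3/4, row 4: -1, row 5: -1. All ≤ 0, so c can increase without bound; the LP is unbounded in this direction.

unbounded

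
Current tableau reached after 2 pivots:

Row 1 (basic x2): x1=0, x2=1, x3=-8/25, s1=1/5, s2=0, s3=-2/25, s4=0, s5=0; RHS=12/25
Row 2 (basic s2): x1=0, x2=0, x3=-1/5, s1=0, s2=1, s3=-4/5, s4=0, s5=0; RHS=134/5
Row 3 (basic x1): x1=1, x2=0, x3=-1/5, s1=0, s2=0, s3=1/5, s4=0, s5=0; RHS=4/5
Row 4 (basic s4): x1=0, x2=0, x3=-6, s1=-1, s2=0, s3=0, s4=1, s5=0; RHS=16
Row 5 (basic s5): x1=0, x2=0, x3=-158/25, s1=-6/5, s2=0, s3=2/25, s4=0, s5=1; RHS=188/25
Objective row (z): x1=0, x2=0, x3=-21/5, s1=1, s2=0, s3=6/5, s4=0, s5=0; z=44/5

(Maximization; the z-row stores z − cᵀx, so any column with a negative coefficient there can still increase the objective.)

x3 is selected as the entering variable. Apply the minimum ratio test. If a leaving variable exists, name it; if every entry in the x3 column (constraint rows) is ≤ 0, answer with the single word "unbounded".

unbounded

x3-column entries: row 1: -8/25, row 2: -1/5, row 3: -1/5, row 4: -6, row 5: -158/25. All ≤ 0, so x3 can increase without bound; the LP is unbounded in this direction.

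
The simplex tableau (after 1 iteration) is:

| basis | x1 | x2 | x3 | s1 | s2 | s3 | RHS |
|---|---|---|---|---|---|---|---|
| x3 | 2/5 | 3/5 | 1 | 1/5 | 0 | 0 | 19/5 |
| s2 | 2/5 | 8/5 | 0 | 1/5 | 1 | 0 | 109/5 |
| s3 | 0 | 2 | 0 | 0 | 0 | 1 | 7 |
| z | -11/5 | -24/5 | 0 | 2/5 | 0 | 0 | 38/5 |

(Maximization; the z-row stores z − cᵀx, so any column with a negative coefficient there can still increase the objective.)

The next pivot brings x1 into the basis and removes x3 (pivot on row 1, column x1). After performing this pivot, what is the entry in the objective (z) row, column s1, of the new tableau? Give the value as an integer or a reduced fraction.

Pivot element is row 1, column x1: 2/5.
Normalize row 1: new (row 1, s1) = (1/5)/(2/5) = 1/2.
z-row ← z-row − (-11/5)·(new row 1): 2/5 − (-11/5)·(1/2) = 3/2.

3/2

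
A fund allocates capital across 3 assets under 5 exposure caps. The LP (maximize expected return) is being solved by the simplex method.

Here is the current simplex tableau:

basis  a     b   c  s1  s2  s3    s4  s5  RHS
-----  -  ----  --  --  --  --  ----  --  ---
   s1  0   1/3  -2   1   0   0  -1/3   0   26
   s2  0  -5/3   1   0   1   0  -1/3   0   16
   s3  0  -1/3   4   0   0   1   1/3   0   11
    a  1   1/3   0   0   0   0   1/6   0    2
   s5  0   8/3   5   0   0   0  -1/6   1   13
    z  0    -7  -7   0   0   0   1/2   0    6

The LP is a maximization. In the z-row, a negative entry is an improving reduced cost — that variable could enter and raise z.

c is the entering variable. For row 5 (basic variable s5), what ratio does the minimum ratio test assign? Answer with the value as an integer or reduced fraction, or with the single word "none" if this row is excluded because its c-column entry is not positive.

13/5

Ratio = RHS / (c entry) = 13 / 5 = 13/5.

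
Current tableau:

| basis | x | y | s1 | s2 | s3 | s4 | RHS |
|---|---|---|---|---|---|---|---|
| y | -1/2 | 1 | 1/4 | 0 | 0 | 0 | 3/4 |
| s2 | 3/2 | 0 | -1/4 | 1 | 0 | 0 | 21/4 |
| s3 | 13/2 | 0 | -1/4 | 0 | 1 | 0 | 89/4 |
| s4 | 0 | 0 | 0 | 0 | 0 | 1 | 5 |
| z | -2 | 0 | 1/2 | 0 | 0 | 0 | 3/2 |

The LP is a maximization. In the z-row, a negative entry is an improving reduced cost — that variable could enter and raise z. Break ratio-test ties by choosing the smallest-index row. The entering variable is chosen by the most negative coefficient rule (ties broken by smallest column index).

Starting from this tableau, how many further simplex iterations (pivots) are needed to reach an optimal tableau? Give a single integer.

1

pivot: x in, s3 out → z = 217/26
No improving column remains; optimal.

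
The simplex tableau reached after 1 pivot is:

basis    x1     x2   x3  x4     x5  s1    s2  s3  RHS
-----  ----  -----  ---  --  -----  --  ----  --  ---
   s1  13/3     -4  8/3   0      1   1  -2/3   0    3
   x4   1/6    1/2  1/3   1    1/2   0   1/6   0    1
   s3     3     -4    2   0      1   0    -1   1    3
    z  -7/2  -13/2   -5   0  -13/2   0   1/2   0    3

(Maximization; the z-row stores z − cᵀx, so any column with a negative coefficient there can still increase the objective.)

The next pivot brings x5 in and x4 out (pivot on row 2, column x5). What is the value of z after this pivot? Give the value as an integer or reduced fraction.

Minimum ratio for x5: 1/(1/2) = 2.
z changes by −(z-row coeff of x5)·ratio = −(-13/2)·2 = 13.
New z = 3 + 13 = 16.

16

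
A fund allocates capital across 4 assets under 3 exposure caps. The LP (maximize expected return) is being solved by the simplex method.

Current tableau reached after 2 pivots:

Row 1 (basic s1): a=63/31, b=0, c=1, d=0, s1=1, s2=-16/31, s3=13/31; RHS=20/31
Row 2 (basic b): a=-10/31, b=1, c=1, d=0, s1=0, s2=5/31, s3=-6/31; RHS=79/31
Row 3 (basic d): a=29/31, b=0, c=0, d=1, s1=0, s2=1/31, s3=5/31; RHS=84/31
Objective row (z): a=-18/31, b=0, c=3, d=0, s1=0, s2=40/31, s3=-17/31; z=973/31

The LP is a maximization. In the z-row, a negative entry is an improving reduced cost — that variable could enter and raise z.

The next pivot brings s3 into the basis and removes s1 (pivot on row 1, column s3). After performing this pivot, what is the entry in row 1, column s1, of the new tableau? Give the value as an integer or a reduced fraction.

Pivot element is row 1, column s3: 13/31.
Normalize row 1: new (row 1, s1) = 1/(13/31) = 31/13.
Row 1 is the pivot row, so the entry is 31/13.

31/13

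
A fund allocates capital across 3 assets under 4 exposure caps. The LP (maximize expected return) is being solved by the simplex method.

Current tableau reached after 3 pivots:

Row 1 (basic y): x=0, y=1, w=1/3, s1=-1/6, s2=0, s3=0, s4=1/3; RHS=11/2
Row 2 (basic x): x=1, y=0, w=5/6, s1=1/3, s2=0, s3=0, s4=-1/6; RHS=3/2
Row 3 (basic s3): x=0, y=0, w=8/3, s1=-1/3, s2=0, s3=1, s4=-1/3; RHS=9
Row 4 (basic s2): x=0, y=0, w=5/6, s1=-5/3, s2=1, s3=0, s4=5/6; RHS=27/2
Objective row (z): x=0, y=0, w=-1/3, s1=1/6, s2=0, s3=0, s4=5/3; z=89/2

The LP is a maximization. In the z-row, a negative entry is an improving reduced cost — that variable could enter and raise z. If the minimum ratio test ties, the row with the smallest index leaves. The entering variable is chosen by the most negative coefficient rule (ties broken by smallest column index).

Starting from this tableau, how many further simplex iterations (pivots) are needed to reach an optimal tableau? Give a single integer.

pivot: w in, x out → z = 451/10
No improving column remains; optimal.

1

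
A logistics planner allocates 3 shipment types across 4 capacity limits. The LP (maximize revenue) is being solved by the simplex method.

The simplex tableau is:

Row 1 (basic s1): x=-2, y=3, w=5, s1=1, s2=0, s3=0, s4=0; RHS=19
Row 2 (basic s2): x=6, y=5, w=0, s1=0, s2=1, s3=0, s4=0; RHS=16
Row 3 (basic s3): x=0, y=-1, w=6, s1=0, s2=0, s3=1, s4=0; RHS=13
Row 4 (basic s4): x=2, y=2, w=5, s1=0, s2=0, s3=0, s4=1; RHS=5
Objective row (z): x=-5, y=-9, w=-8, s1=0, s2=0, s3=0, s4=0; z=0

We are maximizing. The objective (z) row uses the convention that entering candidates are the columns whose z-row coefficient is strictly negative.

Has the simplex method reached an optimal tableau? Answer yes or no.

no

Column x has objective-row coefficient -5, which is negative; an improving pivot exists, so not yet optimal.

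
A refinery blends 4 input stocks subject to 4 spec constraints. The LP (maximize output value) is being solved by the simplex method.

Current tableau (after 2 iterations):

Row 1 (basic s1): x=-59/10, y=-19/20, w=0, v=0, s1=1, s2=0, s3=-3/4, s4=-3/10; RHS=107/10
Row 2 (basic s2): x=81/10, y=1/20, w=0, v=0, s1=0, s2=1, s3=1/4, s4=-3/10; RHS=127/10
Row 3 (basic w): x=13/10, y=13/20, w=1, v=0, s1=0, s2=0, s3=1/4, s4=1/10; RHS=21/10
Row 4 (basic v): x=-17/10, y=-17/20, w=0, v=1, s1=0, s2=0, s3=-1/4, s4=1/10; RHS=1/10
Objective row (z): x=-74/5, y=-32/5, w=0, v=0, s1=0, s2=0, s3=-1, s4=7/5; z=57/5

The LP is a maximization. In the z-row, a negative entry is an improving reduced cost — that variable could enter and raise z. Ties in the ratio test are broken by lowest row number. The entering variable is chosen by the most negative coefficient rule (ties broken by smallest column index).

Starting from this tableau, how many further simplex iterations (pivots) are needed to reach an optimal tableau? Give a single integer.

2

pivot: x in, s2 out → z = 2803/81
pivot: y in, w out → z = 1831/52
No improving column remains; optimal.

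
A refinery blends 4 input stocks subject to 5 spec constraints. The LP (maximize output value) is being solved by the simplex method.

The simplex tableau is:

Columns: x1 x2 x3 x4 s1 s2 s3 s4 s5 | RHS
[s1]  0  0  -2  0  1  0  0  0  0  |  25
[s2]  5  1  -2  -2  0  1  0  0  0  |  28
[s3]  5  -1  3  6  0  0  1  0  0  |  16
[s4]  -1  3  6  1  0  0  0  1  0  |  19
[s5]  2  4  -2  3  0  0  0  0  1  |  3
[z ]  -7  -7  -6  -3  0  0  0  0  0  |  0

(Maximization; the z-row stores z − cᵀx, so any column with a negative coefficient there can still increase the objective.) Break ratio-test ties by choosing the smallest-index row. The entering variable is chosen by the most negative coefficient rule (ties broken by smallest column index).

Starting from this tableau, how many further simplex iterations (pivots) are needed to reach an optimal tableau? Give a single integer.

3

pivot: x1 in, s5 out → z = 21/2
pivot: x3 in, s3 out → z = 389/16
pivot: x2 in, s4 out → z = 3631/95
No improving column remains; optimal.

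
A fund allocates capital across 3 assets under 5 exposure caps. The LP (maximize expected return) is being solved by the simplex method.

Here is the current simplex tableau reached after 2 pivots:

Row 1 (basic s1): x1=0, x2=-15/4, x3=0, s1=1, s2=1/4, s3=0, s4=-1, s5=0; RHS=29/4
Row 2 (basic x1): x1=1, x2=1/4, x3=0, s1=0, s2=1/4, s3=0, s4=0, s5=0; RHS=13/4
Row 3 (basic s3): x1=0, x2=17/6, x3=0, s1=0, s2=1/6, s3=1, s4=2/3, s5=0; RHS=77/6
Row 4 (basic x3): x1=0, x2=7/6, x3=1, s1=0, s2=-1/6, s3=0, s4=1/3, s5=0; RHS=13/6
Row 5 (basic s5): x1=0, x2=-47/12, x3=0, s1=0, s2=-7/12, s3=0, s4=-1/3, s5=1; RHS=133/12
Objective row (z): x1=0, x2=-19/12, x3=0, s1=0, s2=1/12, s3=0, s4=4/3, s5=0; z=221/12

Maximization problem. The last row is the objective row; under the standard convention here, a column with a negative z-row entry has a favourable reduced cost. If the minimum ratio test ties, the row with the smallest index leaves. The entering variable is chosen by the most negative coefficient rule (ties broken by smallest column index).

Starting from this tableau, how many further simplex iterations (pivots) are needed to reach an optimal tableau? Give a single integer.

pivot: x2 in, x3 out → z = 299/14
pivot: s2 in, x1 out → z = 91/4
No improving column remains; optimal.

2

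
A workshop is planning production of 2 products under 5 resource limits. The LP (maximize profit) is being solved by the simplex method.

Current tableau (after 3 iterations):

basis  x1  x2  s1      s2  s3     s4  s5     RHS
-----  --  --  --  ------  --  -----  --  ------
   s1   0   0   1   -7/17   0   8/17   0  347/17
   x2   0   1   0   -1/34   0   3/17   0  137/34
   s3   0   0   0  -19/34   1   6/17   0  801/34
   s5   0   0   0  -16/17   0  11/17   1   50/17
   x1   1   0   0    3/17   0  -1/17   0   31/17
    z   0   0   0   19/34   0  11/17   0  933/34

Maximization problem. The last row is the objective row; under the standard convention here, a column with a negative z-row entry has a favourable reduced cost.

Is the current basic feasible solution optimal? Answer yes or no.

yes

No objective-row coefficient is strictly negative, so no entering variable exists; the tableau is optimal.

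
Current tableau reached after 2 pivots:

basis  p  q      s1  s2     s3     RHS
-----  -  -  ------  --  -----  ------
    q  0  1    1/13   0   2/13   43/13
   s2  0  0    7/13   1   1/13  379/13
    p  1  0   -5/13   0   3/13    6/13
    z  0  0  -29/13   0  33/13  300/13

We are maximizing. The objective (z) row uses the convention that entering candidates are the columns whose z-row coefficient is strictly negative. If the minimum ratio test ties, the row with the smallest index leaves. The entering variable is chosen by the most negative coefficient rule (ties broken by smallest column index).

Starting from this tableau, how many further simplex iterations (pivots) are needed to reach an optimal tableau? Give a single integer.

pivot: s1 in, q out → z = 119
No improving column remains; optimal.

1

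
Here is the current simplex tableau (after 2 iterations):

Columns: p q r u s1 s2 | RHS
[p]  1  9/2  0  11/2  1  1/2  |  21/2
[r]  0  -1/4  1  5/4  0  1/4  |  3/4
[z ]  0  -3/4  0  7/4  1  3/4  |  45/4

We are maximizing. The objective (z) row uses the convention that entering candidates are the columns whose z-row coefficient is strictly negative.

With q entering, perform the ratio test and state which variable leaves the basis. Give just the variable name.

Ratios: row 1 (p): (21/2)/(9/2) = 7/3; row 2 (r): entry -1/4 ≤ 0, skip.
Minimum ratio 7/3 is in the p row, so p leaves.

p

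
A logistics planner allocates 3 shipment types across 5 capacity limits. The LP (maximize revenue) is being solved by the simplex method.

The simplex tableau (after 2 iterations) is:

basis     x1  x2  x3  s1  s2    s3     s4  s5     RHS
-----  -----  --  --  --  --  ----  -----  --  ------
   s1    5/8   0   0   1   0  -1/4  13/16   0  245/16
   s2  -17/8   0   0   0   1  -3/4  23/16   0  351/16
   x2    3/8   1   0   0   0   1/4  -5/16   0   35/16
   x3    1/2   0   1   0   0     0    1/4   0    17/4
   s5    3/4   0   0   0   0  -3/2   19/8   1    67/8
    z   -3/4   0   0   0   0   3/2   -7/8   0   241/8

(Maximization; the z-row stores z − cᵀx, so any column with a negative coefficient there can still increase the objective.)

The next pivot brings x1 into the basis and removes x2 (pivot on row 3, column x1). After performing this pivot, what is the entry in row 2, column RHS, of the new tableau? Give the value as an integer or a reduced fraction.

103/3

Pivot element is row 3, column x1: 3/8.
Normalize row 3: new (row 3, RHS) = (35/16)/(3/8) = 35/6.
row 2 ← row 2 − (-17/8)·(new row 3): 351/16 − (-17/8)·(35/6) = 103/3.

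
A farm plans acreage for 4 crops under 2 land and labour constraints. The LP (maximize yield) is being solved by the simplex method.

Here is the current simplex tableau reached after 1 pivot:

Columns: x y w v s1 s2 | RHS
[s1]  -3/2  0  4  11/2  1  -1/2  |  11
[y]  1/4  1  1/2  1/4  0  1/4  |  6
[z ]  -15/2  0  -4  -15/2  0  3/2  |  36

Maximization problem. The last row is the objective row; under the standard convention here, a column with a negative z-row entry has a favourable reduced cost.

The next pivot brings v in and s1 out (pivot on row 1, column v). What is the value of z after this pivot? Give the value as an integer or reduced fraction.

51

Minimum ratio for v: 11/(11/2) = 2.
z changes by −(z-row coeff of v)·ratio = −(-15/2)·2 = 15.
New z = 36 + 15 = 51.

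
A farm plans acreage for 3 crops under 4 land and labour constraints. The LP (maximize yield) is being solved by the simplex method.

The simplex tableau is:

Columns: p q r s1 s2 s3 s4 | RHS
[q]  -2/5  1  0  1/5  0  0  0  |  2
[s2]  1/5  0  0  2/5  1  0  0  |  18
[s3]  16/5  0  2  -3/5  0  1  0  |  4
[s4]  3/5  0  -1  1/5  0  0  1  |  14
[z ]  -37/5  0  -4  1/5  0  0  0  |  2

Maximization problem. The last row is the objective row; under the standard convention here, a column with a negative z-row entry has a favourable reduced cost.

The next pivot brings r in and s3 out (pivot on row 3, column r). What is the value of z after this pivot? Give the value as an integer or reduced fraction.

10

Minimum ratio for r: 4/2 = 2.
z changes by −(z-row coeff of r)·ratio = −(-4)·2 = 8.
New z = 2 + 8 = 10.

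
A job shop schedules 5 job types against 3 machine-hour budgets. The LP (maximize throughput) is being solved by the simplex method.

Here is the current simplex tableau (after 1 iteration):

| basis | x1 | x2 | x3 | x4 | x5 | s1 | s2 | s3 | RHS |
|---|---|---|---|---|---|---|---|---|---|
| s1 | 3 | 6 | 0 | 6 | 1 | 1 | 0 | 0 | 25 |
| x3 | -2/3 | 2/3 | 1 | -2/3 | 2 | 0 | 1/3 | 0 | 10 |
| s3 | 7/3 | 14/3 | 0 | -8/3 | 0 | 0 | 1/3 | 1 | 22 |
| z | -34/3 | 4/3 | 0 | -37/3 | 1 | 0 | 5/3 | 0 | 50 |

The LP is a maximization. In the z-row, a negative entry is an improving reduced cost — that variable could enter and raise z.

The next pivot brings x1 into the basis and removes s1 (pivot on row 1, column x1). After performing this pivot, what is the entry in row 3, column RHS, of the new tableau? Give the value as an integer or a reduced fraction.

Pivot element is row 1, column x1: 3.
Normalize row 1: new (row 1, RHS) = 25/3 = 25/3.
row 3 ← row 3 − (7/3)·(new row 1): 22 − (7/3)·(25/3) = 23/9.

23/9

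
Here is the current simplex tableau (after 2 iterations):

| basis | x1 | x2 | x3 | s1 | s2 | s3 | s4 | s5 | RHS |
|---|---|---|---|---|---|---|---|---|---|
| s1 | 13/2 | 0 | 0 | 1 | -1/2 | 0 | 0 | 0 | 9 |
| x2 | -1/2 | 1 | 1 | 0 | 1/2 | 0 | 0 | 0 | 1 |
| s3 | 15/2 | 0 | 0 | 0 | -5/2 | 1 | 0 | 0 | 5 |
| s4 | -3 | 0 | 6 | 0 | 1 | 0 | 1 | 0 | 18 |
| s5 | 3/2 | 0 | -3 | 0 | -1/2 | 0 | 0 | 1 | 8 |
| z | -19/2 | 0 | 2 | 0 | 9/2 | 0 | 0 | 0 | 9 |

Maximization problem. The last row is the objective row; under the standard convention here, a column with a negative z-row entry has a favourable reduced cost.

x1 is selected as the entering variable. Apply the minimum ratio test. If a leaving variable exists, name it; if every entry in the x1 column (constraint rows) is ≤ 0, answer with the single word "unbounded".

Ratios: row 1 (s1): 9/(13/2) = 18/13; row 2 (x2): entry -1/2 ≤ 0, skip; row 3 (s3): 5/(15/2) = 2/3; row 4 (s4): entry -3 ≤ 0, skip; row 5 (s5): 8/(3/2) = 16/3.
Minimum ratio is in the s3 row, so s3 leaves.

s3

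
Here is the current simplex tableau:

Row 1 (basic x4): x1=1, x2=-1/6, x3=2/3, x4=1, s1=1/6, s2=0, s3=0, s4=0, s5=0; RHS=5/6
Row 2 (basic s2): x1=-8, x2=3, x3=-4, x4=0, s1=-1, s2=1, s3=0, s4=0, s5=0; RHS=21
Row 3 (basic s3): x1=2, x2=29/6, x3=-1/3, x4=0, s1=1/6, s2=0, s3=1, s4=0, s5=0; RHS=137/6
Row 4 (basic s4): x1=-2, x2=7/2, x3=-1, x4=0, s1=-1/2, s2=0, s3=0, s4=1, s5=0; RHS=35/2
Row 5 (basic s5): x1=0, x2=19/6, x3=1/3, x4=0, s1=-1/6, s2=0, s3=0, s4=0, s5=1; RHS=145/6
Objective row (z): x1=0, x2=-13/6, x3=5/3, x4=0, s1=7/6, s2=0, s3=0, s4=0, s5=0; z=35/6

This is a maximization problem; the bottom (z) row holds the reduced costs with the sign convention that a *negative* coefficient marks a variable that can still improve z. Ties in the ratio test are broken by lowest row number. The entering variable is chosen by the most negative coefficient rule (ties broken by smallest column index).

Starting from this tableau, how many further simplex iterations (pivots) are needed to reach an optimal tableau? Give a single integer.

1

pivot: x2 in, s3 out → z = 466/29
No improving column remains; optimal.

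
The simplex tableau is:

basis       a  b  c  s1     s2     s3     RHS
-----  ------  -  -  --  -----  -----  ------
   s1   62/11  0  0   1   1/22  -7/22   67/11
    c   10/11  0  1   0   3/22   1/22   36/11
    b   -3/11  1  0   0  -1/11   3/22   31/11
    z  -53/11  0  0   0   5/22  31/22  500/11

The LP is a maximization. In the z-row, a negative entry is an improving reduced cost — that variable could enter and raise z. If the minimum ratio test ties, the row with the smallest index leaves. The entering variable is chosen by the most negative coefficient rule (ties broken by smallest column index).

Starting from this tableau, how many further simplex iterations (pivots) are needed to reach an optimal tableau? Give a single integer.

1

pivot: a in, s1 out → z = 3141/62
No improving column remains; optimal.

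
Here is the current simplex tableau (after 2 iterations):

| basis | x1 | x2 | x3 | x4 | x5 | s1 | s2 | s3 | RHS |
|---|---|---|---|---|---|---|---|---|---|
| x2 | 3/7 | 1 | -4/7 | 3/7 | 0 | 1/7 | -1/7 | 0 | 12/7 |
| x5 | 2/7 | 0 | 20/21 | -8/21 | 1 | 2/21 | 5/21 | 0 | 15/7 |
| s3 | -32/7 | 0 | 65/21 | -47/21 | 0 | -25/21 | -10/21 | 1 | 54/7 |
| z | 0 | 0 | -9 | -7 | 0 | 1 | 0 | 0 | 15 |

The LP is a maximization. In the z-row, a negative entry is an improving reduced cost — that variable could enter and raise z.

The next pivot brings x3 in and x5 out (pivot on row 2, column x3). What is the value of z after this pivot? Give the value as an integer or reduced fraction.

141/4

Minimum ratio for x3: (15/7)/(20/21) = 9/4.
z changes by −(z-row coeff of x3)·ratio = −(-9)·(9/4) = 81/4.
New z = 15 + (81/4) = 141/4.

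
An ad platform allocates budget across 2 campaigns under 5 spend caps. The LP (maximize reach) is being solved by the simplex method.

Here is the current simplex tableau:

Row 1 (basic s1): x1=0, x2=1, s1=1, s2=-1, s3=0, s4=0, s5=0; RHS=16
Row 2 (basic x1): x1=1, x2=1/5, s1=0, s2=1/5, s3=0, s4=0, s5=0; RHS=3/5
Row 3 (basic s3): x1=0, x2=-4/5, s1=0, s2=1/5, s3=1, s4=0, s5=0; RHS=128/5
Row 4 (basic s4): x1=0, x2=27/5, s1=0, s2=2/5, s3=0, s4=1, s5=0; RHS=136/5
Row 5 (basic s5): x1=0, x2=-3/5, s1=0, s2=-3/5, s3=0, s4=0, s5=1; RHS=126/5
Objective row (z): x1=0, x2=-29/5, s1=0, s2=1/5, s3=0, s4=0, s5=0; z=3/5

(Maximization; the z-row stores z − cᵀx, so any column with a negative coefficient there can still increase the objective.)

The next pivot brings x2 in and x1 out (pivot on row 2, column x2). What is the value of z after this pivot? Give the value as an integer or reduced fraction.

Minimum ratio for x2: (3/5)/(1/5) = 3.
z changes by −(z-row coeff of x2)·ratio = −(-29/5)·3 = 87/5.
New z = 3/5 + (87/5) = 18.

18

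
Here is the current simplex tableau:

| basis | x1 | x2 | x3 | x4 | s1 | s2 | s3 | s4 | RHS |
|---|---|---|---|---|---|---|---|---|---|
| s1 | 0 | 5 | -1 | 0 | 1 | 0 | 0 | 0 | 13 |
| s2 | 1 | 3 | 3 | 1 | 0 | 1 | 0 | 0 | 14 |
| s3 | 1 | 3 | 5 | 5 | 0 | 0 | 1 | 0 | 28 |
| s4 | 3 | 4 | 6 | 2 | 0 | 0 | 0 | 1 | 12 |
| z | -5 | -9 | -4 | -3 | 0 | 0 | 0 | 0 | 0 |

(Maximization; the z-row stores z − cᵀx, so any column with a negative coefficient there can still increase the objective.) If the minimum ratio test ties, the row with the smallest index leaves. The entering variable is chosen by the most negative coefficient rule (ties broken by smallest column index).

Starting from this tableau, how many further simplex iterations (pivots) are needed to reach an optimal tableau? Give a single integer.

3

pivot: x2 in, s1 out → z = 117/5
pivot: x3 in, s4 out → z = 421/17
pivot: x1 in, x3 out → z = 391/15
No improving column remains; optimal.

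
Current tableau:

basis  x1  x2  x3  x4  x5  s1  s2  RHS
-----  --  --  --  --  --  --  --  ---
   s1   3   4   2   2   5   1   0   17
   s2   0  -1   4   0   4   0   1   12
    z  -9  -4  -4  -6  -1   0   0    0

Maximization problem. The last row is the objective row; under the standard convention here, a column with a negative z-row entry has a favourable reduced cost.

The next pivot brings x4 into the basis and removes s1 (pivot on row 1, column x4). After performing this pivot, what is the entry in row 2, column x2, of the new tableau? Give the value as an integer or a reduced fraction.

Pivot element is row 1, column x4: 2.
Normalize row 1: new (row 1, x2) = 4/2 = 2.
row 2 ← row 2 − 0·(new row 1): -1 − 0·2 = -1.

-1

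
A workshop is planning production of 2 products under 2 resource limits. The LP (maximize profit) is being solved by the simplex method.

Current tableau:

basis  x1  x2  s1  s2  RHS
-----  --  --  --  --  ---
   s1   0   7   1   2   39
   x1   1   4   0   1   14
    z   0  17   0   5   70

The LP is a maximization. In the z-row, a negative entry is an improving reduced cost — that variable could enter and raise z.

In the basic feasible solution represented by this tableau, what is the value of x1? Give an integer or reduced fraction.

14

x1 is basic (row 2); its value is the RHS of that row: 14.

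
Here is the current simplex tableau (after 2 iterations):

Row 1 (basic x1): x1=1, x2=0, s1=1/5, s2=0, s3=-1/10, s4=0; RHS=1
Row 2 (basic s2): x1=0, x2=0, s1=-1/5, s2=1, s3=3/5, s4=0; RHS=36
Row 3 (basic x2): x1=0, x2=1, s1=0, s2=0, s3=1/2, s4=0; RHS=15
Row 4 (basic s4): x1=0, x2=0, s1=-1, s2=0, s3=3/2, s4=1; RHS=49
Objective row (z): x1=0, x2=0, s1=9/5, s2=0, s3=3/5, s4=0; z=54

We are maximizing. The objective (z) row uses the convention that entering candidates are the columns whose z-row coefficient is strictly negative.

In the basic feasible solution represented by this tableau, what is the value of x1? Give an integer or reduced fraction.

1

x1 is basic (row 1); its value is the RHS of that row: 1.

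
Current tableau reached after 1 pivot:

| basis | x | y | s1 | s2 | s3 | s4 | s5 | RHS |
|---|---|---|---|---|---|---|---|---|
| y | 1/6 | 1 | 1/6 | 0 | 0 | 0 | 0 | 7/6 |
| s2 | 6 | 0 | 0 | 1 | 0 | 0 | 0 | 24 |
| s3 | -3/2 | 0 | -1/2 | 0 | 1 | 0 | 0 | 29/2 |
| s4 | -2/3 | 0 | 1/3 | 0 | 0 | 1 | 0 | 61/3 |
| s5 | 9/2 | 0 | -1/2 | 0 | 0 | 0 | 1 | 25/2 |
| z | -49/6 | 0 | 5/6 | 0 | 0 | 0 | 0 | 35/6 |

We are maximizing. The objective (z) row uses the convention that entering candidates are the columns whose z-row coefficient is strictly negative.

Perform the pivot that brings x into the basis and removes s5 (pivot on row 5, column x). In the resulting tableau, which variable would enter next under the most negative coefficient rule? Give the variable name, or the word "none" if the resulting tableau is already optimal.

Pivot element 9/2. New z-row = old z-row − (-49/6)·(row 5/(9/2)).
Updated z-row coefficients: x: 0, y: 0, s1: -2/27, s2: 0, s3: 0, s4: 0, s5: 49/27.
The most negative is -2/27 in column s1, so s1 would enter next.

s1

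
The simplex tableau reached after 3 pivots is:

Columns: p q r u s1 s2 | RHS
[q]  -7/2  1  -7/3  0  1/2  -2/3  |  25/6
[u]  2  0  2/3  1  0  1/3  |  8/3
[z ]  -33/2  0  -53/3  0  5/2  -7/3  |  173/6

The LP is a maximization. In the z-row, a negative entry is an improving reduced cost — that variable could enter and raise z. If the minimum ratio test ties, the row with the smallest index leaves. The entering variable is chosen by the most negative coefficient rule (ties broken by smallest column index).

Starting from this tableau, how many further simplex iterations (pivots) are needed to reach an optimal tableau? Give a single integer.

1

pivot: r in, u out → z = 199/2
No improving column remains; optimal.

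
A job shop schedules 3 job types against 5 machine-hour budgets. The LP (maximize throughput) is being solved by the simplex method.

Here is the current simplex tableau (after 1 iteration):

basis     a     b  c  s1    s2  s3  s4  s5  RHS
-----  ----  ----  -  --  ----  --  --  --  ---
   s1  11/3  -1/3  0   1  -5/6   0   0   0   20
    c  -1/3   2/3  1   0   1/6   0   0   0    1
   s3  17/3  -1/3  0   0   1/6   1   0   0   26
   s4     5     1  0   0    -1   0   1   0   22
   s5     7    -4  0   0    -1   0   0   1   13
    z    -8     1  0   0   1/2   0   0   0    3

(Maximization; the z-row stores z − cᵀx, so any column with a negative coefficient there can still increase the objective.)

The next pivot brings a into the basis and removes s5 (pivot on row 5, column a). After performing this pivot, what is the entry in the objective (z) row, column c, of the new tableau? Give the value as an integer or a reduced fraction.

Pivot element is row 5, column a: 7.
Normalize row 5: new (row 5, c) = 0/7 = 0.
z-row ← z-row − (-8)·(new row 5): 0 − (-8)·0 = 0.

0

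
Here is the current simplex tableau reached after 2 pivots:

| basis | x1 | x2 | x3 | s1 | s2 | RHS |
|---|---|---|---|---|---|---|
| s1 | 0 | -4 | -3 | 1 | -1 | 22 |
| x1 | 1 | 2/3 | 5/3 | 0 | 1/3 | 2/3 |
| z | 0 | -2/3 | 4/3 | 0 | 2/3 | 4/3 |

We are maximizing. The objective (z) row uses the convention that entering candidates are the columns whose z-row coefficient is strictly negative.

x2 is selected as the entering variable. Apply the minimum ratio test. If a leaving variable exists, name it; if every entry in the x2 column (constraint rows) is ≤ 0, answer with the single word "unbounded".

Ratios: row 1 (s1): entry -4 ≤ 0, skip; row 2 (x1): (2/3)/(2/3) = 1.
Minimum ratio is in the x1 row, so x1 leaves.

x1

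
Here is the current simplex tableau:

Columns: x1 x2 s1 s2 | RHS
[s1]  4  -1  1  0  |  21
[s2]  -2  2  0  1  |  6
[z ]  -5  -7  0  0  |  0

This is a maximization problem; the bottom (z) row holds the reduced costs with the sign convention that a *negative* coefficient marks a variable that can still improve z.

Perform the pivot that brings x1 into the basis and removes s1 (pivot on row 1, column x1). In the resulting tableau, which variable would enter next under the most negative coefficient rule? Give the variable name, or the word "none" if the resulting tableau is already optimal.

x2

Pivot element 4. New z-row = old z-row − (-5)·(row 1/4).
Updated z-row coefficients: x1: 0, x2: -33/4, s1: 5/4, s2: 0.
The most negative is -33/4 in column x2, so x2 would enter next.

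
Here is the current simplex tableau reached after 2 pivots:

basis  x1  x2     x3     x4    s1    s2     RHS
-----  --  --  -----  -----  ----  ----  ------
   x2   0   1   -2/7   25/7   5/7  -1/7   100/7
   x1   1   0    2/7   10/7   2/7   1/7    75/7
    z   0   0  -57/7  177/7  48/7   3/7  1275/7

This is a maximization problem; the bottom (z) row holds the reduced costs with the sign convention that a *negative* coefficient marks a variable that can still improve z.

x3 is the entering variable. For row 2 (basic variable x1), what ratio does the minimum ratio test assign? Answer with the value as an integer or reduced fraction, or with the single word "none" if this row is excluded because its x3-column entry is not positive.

Ratio = RHS / (x3 entry) = (75/7) / (2/7) = 75/2.

75/2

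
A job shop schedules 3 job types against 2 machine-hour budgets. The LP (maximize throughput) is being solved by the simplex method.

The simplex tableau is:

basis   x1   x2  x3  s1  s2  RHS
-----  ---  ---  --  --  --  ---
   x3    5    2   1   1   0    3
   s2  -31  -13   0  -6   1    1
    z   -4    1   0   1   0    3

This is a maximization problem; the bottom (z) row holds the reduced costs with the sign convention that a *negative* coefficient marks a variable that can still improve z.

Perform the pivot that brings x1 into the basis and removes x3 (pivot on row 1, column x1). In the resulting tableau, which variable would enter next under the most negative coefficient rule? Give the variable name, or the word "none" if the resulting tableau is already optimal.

none

Pivot element 5. New z-row = old z-row − (-4)·(row 1/5).
Updated z-row coefficients: x1: 0, x2: 13/5, x3: 4/5, s1: 9/5, s2: 0.
No coefficient is strictly negative; the tableau after this pivot is optimal.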